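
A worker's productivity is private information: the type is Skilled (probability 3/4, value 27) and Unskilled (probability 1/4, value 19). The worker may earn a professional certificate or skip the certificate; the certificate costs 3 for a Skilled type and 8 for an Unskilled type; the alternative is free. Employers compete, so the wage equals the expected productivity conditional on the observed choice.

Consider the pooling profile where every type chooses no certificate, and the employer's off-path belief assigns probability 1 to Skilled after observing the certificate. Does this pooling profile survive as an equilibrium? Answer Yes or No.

On path, the employer holds the prior and pays 3/4·27 + 1/4·19 = 25. Off path (the certificate), believing Skilled, it pays 27.
Skilled: no certificate nets 25; the certificate nets 27 − 3 = 24. Skilled stays.
Unskilled: no certificate nets 25; the certificate nets 27 − 8 = 19. Unskilled stays.
No type deviates, so pooling is sustained.

Yes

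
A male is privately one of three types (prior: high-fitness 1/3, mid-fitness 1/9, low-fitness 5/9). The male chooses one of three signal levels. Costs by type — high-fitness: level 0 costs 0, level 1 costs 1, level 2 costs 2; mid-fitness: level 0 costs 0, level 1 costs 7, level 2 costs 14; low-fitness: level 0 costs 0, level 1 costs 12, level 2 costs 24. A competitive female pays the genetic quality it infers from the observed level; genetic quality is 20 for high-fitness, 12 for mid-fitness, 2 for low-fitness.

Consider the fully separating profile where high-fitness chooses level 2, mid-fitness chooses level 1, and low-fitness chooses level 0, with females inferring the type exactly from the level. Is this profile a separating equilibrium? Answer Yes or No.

Separating mating payoffs: level 2 → 20, level 1 → 12, level 0 → 2.
high-fitness (assigned level 2): level 0: 2 − 0 = 2; level 1: 12 − 1 = 11; level 2: 20 − 2 = 18. high-fitness stays.
mid-fitness (assigned level 1): level 0: 2 − 0 = 2; level 1: 12 − 7 = 5; level 2: 20 − 14 = 6. mid-fitness prefers level 2.
low-fitness (assigned level 0): level 0: 2 − 0 = 2; level 1: 12 − 12 = 0; level 2: 20 − 24 = -4. low-fitness stays.
At least one type deviates; the separating profile fails.

No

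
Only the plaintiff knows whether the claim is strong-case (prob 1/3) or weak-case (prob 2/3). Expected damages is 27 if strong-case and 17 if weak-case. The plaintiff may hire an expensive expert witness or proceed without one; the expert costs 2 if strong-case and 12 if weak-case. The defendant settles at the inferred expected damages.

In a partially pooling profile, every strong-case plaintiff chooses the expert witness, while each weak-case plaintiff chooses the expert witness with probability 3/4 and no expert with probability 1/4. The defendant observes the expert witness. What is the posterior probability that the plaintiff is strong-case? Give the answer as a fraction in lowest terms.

2/5

P(the expert witness) = (1/3)·1 + (2/3)·(3/4) = 5/6.
By Bayes' rule, P(strong-case | the expert witness) = (1/3) / (5/6) = 2/5.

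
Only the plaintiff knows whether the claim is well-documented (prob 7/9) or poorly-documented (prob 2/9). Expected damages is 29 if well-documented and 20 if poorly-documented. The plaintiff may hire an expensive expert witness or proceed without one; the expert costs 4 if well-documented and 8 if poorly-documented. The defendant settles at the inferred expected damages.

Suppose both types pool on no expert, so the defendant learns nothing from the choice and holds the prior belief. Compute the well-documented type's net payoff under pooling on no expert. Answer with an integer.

Pooled settlement = 7/9·29 + 2/9·20 = 27.
well-documented pays no cost for no expert, so net payoff = 27.

27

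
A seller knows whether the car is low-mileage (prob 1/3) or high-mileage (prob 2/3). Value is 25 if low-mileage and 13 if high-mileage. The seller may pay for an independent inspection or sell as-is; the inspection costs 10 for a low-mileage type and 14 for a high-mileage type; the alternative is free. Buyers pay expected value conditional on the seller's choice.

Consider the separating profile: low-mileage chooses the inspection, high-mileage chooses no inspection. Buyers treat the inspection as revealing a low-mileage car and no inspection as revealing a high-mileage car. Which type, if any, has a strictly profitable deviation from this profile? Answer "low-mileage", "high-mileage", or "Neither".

Neither

The inspection pays 25; no inspection pays 13.
low-mileage: assigned the inspection, nets 25 − 10 = 15; deviating to no inspection nets 13.
high-mileage: assigned no inspection, nets 13; deviating to the inspection nets 25 − 14 = 11.
Both types strictly prefer their assigned action; no profitable deviation.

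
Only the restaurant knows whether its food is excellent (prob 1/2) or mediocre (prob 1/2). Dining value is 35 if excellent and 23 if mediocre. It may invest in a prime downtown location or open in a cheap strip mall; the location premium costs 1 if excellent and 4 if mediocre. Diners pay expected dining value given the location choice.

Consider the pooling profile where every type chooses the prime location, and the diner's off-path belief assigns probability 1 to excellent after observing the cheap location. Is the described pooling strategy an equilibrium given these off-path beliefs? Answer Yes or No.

No

On path, the diner holds the prior and pays 1/2·35 + 1/2·23 = 29. Off path (the cheap location), believing excellent, it pays 35.
excellent: the prime location nets 29 − 1 = 28; the cheap location nets 35. excellent would deviate.
mediocre: the prime location nets 29 − 4 = 25; the cheap location nets 35. mediocre would deviate.
A type deviates, so pooling fails.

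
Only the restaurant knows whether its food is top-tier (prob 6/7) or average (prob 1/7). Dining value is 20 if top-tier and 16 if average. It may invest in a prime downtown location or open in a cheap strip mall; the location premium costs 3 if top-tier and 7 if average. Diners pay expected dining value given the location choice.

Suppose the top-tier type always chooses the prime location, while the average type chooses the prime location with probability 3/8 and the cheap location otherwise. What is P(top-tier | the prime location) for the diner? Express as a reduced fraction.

16/17

P(the prime location) = (6/7)·1 + (1/7)·(3/8) = 51/56.
By Bayes' rule, P(top-tier | the prime location) = (6/7) / (51/56) = 16/17.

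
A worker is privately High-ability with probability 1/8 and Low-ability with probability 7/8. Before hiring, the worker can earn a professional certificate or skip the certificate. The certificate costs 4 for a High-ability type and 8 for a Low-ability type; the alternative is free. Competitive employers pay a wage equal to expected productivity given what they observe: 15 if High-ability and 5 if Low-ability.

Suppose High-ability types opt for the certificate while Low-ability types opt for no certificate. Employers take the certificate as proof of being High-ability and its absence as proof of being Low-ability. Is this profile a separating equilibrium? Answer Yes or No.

No

Under these beliefs, the certificate earns wage 15 and no certificate earns wage 5.
High-ability: the certificate nets 15 − 4 = 11; no certificate nets 5. High-ability prefers the certificate.
Low-ability: the certificate nets 15 − 8 = 7; no certificate nets 5. Low-ability would deviate to the certificate.
Low-ability has a profitable deviation, so the profile is not an equilibrium.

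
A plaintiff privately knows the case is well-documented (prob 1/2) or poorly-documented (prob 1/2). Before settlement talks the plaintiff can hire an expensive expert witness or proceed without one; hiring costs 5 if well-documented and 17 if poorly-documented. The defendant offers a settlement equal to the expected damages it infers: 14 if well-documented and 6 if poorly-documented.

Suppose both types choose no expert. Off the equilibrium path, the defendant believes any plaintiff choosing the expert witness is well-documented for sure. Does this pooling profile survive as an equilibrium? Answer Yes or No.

Yes

On path, the defendant holds the prior and pays 1/2·14 + 1/2·6 = 10. Off path (the expert witness), believing well-documented, it pays 14.
well-documented: no expert nets 10; the expert witness nets 14 − 5 = 9. well-documented stays.
poorly-documented: no expert nets 10; the expert witness nets 14 − 17 = -3. poorly-documented stays.
No type deviates, so pooling is sustained.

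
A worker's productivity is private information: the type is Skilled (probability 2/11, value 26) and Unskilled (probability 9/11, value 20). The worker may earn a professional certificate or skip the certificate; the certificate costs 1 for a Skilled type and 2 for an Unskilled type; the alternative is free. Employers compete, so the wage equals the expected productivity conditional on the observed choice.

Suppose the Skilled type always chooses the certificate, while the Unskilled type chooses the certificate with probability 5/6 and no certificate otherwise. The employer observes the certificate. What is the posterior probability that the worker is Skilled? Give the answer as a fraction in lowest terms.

4/19

P(the certificate) = (2/11)·1 + (9/11)·(5/6) = 19/22.
By Bayes' rule, P(Skilled | the certificate) = (2/11) / (19/22) = 4/19.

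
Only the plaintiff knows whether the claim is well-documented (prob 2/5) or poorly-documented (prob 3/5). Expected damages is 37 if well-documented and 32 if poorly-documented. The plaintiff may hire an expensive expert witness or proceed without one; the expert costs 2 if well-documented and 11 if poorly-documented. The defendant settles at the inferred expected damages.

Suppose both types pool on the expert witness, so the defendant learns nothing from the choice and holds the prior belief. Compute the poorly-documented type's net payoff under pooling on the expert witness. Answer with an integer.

23

Pooled settlement = 2/5·37 + 3/5·32 = 34.
poorly-documented pays cost 11 for the expert witness, so net payoff = 34 − 11 = 23.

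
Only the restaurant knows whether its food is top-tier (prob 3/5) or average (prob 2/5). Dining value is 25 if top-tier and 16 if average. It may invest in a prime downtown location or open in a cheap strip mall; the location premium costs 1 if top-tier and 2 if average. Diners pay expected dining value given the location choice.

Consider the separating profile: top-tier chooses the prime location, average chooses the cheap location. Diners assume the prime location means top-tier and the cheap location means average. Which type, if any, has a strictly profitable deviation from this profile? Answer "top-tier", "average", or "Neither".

The prime location pays 25; the cheap location pays 16.
top-tier: assigned the prime location, nets 25 − 1 = 24; deviating to the cheap location nets 16.
average: assigned the cheap location, nets 16; deviating to the prime location nets 25 − 2 = 23.
The average type gains 7 by deviating.

average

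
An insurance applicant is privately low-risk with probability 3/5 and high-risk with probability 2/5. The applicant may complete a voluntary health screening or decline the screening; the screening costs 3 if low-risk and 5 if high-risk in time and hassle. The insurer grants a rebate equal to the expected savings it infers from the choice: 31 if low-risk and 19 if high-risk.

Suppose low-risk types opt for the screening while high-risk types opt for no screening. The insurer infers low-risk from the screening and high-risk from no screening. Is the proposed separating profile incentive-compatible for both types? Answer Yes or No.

Under these beliefs, the screening earns rebate 31 and no screening earns rebate 19.
low-risk: the screening nets 31 − 3 = 28; no screening nets 19. low-risk prefers the screening.
high-risk: the screening nets 31 − 5 = 26; no screening nets 19. high-risk would deviate to the screening.
high-risk has a profitable deviation, so the profile is not an equilibrium.

No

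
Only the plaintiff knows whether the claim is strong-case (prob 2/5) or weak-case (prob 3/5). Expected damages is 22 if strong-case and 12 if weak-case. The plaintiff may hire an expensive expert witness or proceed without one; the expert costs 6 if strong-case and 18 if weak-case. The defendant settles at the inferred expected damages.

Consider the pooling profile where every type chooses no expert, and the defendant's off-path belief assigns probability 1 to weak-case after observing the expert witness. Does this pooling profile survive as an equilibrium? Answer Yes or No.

Yes

On path, the defendant holds the prior and pays 2/5·22 + 3/5·12 = 16. Off path (the expert witness), believing weak-case, it pays 12.
strong-case: no expert nets 16; the expert witness nets 12 − 6 = 6. strong-case stays.
weak-case: no expert nets 16; the expert witness nets 12 − 18 = -6. weak-case stays.
No type deviates, so pooling is sustained.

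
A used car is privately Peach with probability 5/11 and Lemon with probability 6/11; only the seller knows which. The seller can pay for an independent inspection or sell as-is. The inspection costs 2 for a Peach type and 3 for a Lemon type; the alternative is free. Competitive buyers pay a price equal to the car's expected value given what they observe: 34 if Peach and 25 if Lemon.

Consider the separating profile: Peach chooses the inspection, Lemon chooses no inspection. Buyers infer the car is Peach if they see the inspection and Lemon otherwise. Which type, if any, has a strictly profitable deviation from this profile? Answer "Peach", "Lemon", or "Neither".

The inspection pays 34; no inspection pays 25.
Peach: assigned the inspection, nets 34 − 2 = 32; deviating to no inspection nets 25.
Lemon: assigned no inspection, nets 25; deviating to the inspection nets 34 − 3 = 31.
The Lemon type gains 6 by deviating.

Lemon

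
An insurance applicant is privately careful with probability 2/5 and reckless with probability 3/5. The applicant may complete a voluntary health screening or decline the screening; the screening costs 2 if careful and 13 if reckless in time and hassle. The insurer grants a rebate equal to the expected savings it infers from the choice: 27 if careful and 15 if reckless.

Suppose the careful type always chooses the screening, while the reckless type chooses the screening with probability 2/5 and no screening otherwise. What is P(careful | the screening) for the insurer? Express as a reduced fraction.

5/8

P(the screening) = (2/5)·1 + (3/5)·(2/5) = 16/25.
By Bayes' rule, P(careful | the screening) = (2/5) / (16/25) = 5/8.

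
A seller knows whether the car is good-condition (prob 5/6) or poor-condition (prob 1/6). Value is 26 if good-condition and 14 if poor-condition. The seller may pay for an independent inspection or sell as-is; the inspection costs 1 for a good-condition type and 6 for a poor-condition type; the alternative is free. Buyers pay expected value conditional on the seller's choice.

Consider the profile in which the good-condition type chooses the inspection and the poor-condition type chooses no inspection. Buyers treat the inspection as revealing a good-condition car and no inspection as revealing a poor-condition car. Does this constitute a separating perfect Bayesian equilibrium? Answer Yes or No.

Under these beliefs, the inspection earns price 26 and no inspection earns price 14.
good-condition: the inspection nets 26 − 1 = 25; no inspection nets 14. good-condition prefers the inspection.
poor-condition: the inspection nets 26 − 6 = 20; no inspection nets 14. poor-condition would deviate to the inspection.
poor-condition has a profitable deviation, so the profile is not an equilibrium.

No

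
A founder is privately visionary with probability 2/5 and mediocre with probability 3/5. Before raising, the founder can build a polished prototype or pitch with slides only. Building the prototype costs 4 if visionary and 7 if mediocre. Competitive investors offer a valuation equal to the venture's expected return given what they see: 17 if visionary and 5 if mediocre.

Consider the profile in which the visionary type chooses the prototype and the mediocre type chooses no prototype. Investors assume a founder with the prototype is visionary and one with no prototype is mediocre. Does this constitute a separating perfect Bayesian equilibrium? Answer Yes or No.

No

Under these beliefs, the prototype earns valuation 17 and no prototype earns valuation 5.
visionary: the prototype nets 17 − 4 = 13; no prototype nets 5. visionary prefers the prototype.
mediocre: the prototype nets 17 − 7 = 10; no prototype nets 5. mediocre would deviate to the prototype.
mediocre has a profitable deviation, so the profile is not an equilibrium.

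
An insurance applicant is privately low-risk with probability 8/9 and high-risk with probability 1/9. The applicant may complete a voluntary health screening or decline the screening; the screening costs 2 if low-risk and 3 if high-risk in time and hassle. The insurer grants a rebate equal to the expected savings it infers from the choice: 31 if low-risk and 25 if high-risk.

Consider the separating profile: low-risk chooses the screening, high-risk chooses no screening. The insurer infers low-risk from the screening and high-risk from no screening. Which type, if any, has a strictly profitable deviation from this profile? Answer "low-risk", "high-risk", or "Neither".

high-risk

The screening pays 31; no screening pays 25.
low-risk: assigned the screening, nets 31 − 2 = 29; deviating to no screening nets 25.
high-risk: assigned no screening, nets 25; deviating to the screening nets 31 − 3 = 28.
The high-risk type gains 3 by deviating.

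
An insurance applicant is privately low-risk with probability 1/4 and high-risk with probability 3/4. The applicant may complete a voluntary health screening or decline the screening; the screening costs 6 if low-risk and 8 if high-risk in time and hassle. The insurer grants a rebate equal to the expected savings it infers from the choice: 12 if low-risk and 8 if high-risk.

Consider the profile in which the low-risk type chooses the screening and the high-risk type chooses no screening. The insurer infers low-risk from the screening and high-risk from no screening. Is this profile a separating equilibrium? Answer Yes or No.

Under these beliefs, the screening earns rebate 12 and no screening earns rebate 8.
low-risk: the screening nets 12 − 6 = 6; no screening nets 8. low-risk would deviate to no screening.
high-risk: the screening nets 12 − 8 = 4; no screening nets 8. high-risk prefers no screening.
low-risk has a profitable deviation, so the profile is not an equilibrium.

No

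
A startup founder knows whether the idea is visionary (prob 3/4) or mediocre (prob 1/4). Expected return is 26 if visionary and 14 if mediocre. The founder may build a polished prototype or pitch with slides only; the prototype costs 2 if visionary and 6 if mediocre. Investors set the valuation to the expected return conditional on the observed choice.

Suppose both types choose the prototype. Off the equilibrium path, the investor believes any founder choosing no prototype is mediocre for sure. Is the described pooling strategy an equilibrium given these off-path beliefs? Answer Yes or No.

Yes

On path, the investor holds the prior and pays 3/4·26 + 1/4·14 = 23. Off path (no prototype), believing mediocre, it pays 14.
visionary: the prototype nets 23 − 2 = 21; no prototype nets 14. visionary stays.
mediocre: the prototype nets 23 − 6 = 17; no prototype nets 14. mediocre stays.
No type deviates, so pooling is sustained.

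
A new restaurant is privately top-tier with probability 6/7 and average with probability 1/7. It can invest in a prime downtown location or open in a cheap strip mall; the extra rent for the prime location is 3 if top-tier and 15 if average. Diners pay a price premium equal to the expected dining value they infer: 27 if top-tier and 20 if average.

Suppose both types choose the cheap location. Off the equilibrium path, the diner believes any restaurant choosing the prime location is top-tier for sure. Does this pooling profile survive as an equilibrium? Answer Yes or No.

On path, the diner holds the prior and pays 6/7·27 + 1/7·20 = 26. Off path (the prime location), believing top-tier, it pays 27.
top-tier: the cheap location nets 26; the prime location nets 27 − 3 = 24. top-tier stays.
average: the cheap location nets 26; the prime location nets 27 − 15 = 12. average stays.
No type deviates, so pooling is sustained.

Yes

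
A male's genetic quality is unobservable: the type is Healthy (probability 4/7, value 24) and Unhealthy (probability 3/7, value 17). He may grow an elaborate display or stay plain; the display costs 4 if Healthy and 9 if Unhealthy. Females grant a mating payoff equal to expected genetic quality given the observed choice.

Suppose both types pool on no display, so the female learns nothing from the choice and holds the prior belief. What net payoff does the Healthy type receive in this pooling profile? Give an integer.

21

Pooled mating payoff = 4/7·24 + 3/7·17 = 21.
Healthy pays no cost for no display, so net payoff = 21.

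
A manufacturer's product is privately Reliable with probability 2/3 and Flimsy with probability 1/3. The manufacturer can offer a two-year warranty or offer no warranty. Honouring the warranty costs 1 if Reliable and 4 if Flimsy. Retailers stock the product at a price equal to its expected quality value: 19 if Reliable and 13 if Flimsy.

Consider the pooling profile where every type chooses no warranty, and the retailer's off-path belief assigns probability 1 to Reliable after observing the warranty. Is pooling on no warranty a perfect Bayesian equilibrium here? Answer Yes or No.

On path, the retailer holds the prior and pays 2/3·19 + 1/3·13 = 17. Off path (the warranty), believing Reliable, it pays 19.
Reliable: no warranty nets 17; the warranty nets 19 − 1 = 18. Reliable would deviate.
Flimsy: no warranty nets 17; the warranty nets 19 − 4 = 15. Flimsy stays.
A type deviates, so pooling fails.

No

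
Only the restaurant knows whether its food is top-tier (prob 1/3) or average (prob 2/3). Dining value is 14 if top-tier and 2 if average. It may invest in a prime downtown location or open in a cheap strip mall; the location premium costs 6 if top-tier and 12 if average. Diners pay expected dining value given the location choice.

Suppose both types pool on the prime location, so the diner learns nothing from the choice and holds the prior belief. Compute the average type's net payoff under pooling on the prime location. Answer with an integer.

Pooled price premium = 1/3·14 + 2/3·2 = 6.
average pays cost 12 for the prime location, so net payoff = 6 − 12 = -6.

-6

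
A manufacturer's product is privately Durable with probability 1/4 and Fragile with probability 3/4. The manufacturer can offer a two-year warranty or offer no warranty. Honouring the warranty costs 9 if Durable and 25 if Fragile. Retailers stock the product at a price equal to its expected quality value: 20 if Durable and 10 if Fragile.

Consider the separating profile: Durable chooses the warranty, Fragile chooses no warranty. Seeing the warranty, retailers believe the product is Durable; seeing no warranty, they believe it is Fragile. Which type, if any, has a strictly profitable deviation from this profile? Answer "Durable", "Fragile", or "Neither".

Neither

The warranty pays 20; no warranty pays 10.
Durable: assigned the warranty, nets 20 − 9 = 11; deviating to no warranty nets 10.
Fragile: assigned no warranty, nets 10; deviating to the warranty nets 20 − 25 = -5.
Both types strictly prefer their assigned action; no profitable deviation.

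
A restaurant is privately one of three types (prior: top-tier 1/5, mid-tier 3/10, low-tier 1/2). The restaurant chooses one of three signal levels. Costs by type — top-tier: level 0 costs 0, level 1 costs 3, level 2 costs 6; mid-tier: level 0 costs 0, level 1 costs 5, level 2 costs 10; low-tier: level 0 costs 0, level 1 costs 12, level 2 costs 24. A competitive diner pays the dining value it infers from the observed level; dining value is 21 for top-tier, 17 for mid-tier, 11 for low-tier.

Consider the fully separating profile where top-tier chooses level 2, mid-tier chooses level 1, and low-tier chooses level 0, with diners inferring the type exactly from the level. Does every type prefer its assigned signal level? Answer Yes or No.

Separating price premiums: level 2 → 21, level 1 → 17, level 0 → 11.
top-tier (assigned level 2): level 0: 11 − 0 = 11; level 1: 17 − 3 = 14; level 2: 21 − 6 = 15. top-tier stays.
mid-tier (assigned level 1): level 0: 11 − 0 = 11; level 1: 17 − 5 = 12; level 2: 21 − 10 = 11. mid-tier stays.
low-tier (assigned level 0): level 0: 11 − 0 = 11; level 1: 17 − 12 = 5; level 2: 21 − 24 = -3. low-tier stays.
Every type prefers its assigned level; separation holds.

Yes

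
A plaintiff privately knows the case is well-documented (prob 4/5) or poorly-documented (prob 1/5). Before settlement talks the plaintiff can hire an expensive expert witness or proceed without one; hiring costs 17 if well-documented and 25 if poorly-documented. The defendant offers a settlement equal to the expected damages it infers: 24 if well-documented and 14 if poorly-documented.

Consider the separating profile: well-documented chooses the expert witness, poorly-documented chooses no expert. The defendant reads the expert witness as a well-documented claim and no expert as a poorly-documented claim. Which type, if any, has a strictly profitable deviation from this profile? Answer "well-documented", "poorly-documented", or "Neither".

well-documented

The expert witness pays 24; no expert pays 14.
well-documented: assigned the expert witness, nets 24 − 17 = 7; deviating to no expert nets 14.
poorly-documented: assigned no expert, nets 14; deviating to the expert witness nets 24 − 25 = -1.
The well-documented type gains 7 by deviating.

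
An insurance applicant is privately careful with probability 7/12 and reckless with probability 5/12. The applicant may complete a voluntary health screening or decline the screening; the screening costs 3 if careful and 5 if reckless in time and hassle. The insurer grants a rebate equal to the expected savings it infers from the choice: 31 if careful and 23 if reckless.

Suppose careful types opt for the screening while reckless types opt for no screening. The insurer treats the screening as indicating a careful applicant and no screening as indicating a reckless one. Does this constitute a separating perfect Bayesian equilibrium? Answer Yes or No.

No

Under these beliefs, the screening earns rebate 31 and no screening earns rebate 23.
careful: the screening nets 31 − 3 = 28; no screening nets 23. careful prefers the screening.
reckless: the screening nets 31 − 5 = 26; no screening nets 23. reckless would deviate to the screening.
reckless has a profitable deviation, so the profile is not an equilibrium.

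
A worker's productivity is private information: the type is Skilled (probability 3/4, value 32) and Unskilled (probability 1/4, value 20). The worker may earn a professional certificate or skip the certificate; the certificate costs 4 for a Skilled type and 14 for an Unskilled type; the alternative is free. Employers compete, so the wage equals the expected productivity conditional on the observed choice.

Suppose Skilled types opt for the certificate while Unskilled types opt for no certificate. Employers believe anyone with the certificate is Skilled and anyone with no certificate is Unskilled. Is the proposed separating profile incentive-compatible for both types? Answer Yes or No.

Yes

Under these beliefs, the certificate earns wage 32 and no certificate earns wage 20.
Skilled: the certificate nets 32 − 4 = 28; no certificate nets 20. Skilled prefers the certificate.
Unskilled: the certificate nets 32 − 14 = 18; no certificate nets 20. Unskilled prefers no certificate.
Neither type deviates, so the separating profile is an equilibrium.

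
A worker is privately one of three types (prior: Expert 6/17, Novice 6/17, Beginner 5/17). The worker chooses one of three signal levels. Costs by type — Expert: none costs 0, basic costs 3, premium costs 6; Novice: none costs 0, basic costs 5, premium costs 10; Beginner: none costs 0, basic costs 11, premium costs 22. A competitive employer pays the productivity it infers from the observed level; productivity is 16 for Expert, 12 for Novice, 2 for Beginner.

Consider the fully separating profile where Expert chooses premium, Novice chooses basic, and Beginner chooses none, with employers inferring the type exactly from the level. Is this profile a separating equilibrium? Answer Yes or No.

Yes

Separating wages: premium → 16, basic → 12, none → 2.
Expert (assigned premium): none: 2 − 0 = 2; basic: 12 − 3 = 9; premium: 16 − 6 = 10. Expert stays.
Novice (assigned basic): none: 2 − 0 = 2; basic: 12 − 5 = 7; premium: 16 − 10 = 6. Novice stays.
Beginner (assigned none): none: 2 − 0 = 2; basic: 12 − 11 = 1; premium: 16 − 22 = -6. Beginner stays.
Every type prefers its assigned level; separation holds.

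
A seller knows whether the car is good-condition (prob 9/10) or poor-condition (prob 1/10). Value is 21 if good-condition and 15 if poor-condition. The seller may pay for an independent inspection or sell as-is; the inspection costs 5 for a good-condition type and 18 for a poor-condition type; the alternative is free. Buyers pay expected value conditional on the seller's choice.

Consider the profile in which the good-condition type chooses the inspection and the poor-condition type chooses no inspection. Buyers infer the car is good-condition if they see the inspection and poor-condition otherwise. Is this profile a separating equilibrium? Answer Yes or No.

Under these beliefs, the inspection earns price 21 and no inspection earns price 15.
good-condition: the inspection nets 21 − 5 = 16; no inspection nets 15. good-condition prefers the inspection.
poor-condition: the inspection nets 21 − 18 = 3; no inspection nets 15. poor-condition prefers no inspection.
Neither type deviates, so the separating profile is an equilibrium.

Yes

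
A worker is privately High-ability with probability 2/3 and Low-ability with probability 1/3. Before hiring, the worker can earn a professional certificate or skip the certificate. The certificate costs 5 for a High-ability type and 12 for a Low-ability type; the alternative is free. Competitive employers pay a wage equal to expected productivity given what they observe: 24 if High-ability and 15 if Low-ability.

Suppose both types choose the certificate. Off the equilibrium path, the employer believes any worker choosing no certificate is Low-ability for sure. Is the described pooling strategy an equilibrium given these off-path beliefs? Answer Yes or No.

No

On path, the employer holds the prior and pays 2/3·24 + 1/3·15 = 21. Off path (no certificate), believing Low-ability, it pays 15.
High-ability: the certificate nets 21 − 5 = 16; no certificate nets 15. High-ability stays.
Low-ability: the certificate nets 21 − 12 = 9; no certificate nets 15. Low-ability would deviate.
A type deviates, so pooling fails.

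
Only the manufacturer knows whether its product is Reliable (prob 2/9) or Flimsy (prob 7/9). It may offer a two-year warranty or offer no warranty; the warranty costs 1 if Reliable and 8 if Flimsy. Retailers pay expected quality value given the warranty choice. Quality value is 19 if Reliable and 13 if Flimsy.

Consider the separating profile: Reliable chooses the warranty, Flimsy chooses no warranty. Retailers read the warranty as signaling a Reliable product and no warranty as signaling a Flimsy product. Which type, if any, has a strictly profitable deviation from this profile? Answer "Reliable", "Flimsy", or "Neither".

Neither

The warranty pays 19; no warranty pays 13.
Reliable: assigned the warranty, nets 19 − 1 = 18; deviating to no warranty nets 13.
Flimsy: assigned no warranty, nets 13; deviating to the warranty nets 19 − 8 = 11.
Both types strictly prefer their assigned action; no profitable deviation.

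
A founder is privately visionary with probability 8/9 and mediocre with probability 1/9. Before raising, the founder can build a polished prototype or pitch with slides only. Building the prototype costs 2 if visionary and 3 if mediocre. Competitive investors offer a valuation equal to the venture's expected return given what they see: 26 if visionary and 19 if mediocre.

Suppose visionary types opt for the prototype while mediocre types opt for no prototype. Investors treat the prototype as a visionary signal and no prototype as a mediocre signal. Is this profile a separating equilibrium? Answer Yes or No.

No

Under these beliefs, the prototype earns valuation 26 and no prototype earns valuation 19.
visionary: the prototype nets 26 − 2 = 24; no prototype nets 19. visionary prefers the prototype.
mediocre: the prototype nets 26 − 3 = 23; no prototype nets 19. mediocre would deviate to the prototype.
mediocre has a profitable deviation, so the profile is not an equilibrium.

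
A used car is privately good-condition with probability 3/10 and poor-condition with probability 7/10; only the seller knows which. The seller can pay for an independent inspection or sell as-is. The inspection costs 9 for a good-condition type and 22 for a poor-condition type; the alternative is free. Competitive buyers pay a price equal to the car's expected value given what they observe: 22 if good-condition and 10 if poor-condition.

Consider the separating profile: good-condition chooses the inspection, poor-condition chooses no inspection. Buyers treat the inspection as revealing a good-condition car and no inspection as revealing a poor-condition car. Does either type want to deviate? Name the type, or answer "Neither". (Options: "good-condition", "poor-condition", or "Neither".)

Neither

The inspection pays 22; no inspection pays 10.
good-condition: assigned the inspection, nets 22 − 9 = 13; deviating to no inspection nets 10.
poor-condition: assigned no inspection, nets 10; deviating to the inspection nets 22 − 22 = 0.
Both types strictly prefer their assigned action; no profitable deviation.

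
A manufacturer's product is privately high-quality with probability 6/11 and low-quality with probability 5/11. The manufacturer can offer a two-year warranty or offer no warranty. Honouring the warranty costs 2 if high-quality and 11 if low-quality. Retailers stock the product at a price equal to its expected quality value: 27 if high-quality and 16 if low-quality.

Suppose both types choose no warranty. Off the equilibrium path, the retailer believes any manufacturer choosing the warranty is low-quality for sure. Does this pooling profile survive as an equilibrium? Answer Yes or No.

On path, the retailer holds the prior and pays 6/11·27 + 5/11·16 = 22. Off path (the warranty), believing low-quality, it pays 16.
high-quality: no warranty nets 22; the warranty nets 16 − 2 = 14. high-quality stays.
low-quality: no warranty nets 22; the warranty nets 16 − 11 = 5. low-quality stays.
No type deviates, so pooling is sustained.

Yes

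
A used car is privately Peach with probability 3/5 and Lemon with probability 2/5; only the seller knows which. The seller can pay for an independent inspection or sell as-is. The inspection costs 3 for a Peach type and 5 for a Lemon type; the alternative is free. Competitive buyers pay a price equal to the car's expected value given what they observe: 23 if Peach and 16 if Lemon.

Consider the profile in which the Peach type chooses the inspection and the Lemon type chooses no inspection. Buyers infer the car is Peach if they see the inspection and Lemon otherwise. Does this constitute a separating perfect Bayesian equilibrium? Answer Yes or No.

No

Under these beliefs, the inspection earns price 23 and no inspection earns price 16.
Peach: the inspection nets 23 − 3 = 20; no inspection nets 16. Peach prefers the inspection.
Lemon: the inspection nets 23 − 5 = 18; no inspection nets 16. Lemon would deviate to the inspection.
Lemon has a profitable deviation, so the profile is not an equilibrium.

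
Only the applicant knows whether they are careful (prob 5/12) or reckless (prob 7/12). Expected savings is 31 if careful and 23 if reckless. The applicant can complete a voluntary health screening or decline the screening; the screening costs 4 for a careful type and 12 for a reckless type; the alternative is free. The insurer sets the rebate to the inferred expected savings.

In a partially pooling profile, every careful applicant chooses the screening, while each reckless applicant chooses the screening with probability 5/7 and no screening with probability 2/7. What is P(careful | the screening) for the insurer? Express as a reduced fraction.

P(the screening) = (5/12)·1 + (7/12)·(5/7) = 5/6.
By Bayes' rule, P(careful | the screening) = (5/12) / (5/6) = 1/2.

1/2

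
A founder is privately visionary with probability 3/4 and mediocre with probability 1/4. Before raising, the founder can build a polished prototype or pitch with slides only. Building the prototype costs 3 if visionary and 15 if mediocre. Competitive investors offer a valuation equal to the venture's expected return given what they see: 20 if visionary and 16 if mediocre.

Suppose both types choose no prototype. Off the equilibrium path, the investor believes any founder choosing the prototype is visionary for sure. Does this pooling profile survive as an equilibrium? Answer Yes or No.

On path, the investor holds the prior and pays 3/4·20 + 1/4·16 = 19. Off path (the prototype), believing visionary, it pays 20.
visionary: no prototype nets 19; the prototype nets 20 − 3 = 17. visionary stays.
mediocre: no prototype nets 19; the prototype nets 20 − 15 = 5. mediocre stays.
No type deviates, so pooling is sustained.

Yes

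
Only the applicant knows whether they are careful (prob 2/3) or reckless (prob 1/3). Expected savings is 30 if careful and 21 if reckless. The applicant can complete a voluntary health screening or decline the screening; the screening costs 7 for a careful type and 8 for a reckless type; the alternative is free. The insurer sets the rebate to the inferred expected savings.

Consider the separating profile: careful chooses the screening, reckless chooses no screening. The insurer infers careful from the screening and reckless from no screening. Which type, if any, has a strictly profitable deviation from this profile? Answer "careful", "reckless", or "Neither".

The screening pays 30; no screening pays 21.
careful: assigned the screening, nets 30 − 7 = 23; deviating to no screening nets 21.
reckless: assigned no screening, nets 21; deviating to the screening nets 30 − 8 = 22.
The reckless type gains 1 by deviating.

reckless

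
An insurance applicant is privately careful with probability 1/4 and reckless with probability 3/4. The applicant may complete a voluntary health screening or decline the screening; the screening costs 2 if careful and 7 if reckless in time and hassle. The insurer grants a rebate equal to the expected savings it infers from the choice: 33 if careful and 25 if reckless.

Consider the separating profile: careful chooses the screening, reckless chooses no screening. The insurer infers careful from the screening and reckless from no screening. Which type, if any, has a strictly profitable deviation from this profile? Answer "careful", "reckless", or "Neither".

reckless

The screening pays 33; no screening pays 25.
careful: assigned the screening, nets 33 − 2 = 31; deviating to no screening nets 25.
reckless: assigned no screening, nets 25; deviating to the screening nets 33 − 7 = 26.
The reckless type gains 1 by deviating.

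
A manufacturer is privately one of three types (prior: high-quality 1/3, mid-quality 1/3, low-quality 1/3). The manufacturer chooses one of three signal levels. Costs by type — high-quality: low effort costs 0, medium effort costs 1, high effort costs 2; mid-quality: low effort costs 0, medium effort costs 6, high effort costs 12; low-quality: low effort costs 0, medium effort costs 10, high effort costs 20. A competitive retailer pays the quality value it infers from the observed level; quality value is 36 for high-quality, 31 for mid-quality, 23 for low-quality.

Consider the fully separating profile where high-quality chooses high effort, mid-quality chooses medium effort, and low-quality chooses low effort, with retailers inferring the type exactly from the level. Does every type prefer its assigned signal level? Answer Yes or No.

Yes

Separating prices: high effort → 36, medium effort → 31, low effort → 23.
high-quality (assigned high effort): low effort: 23 − 0 = 23; medium effort: 31 − 1 = 30; high effort: 36 − 2 = 34. high-quality stays.
mid-quality (assigned medium effort): low effort: 23 − 0 = 23; medium effort: 31 − 6 = 25; high effort: 36 − 12 = 24. mid-quality stays.
low-quality (assigned low effort): low effort: 23 − 0 = 23; medium effort: 31 − 10 = 21; high effort: 36 − 20 = 16. low-quality stays.
Every type prefers its assigned level; separation holds.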